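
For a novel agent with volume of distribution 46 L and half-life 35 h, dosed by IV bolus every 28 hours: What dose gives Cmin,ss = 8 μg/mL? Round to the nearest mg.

273 mg

τ/t½ = 28/35 ≈ 0.8, so f = (1/2)^(28/35) ≈ 0.574349.
Cmin,ss = (D/Vd)·f/(1−f), so D = Cmin,ss·Vd·(1−f)/f.
D = 8 × 46 × (1−f)/f ≈ 8 × 46 × 0.74110 ≈ 272.72 mg.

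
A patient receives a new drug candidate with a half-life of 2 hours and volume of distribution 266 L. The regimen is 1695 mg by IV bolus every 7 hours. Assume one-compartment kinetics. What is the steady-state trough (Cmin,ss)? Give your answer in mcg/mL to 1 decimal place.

0.6 mcg/mL

k = ln2/t½ = ln2/2 ≈ 0.346574 h⁻¹; fraction remaining f = e^(−kτ) = e^(−0.346574×7) ≈ 0.0884.
Accumulation ratio R = 1/(1 − f) ≈ 1/0.9116 ≈ 1.0970.
Single-dose peak C₀ = D/Vd = 1695/266 ≈ 6.372 mcg/mL.
Steady-state peak Cmax,ss = C₀·R ≈ 6.372 × 1.0970 ≈ 6.990 mcg/mL.
One interval later, Cmin,ss = Cmax,ss·e^(−kτ) ≈ 6.990 × 0.0884 ≈ 0.618 mcg/mL.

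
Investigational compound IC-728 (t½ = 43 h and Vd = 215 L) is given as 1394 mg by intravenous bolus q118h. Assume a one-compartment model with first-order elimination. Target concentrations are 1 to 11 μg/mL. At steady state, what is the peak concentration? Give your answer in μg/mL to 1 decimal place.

7.6 μg/mL

τ/t½ = 118/43 ≈ 2.7442, so fraction remaining f = (1/2)^(118/43) ≈ 0.1493.
Accumulation ratio R = 1/(1 − f) ≈ 1/0.8507 ≈ 1.1755.
Each bolus raises the concentration by D/Vd = 1394/215 ≈ 6.484 μg/mL.
Cmax,ss = C₀/(1 − f) ≈ 6.484/0.8507 ≈ 7.622 μg/mL.
Peak 7.6 μg/mL vs MTC 11 μg/mL: below toxic threshold.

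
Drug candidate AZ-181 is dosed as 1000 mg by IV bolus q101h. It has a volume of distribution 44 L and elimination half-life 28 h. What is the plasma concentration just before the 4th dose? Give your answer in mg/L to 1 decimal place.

2.0 mg/L

f = (1/2)^(τ/t½) = (1/2)^(101/28) ≈ 0.0821.
C₀ = D/Vd = 1000/44 ≈ 22.727 mg/L.
Before the 4th dose, 3 doses have been given. Superposition: Cmin = C₀·(f + f² + … + f^3).
≈ 22.727 × (0.0821 + 0.0067 + 0.0006) ≈ 22.727 × 0.0894 ≈ 2.032 mg/L.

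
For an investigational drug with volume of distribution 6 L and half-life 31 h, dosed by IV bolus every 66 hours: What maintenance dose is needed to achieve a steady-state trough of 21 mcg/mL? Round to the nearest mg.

τ/t½ = 66/31 ≈ 2.129, so f = (1/2)^(66/31) ≈ 0.228611.
Cmin,ss = (D/Vd)·f/(1−f), so D = Cmin,ss·Vd·(1−f)/f.
D = 21 × 6 × (1−f)/f ≈ 21 × 6 × 3.37424 ≈ 425.15 mg.

425 mg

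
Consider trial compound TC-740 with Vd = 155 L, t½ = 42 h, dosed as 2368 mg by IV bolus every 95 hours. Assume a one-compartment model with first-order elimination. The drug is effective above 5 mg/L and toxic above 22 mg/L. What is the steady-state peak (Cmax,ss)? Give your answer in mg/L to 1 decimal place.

19.3 mg/L

k = ln2/t½ = ln2/42 ≈ 0.016504 h⁻¹; fraction remaining f = e^(−kτ) = e^(−0.016504×95) ≈ 0.2085.
Accumulation ratio R = 1/(1 − f) ≈ 1/0.7915 ≈ 1.2634.
Single-dose peak C₀ = D/Vd = 2368/155 ≈ 15.277 mg/L.
Steady-state peak Cmax,ss = C₀·R ≈ 15.277 × 1.2634 ≈ 19.301 mg/L.
Peak 19.3 mg/L vs MTC 22 mg/L: below toxic threshold.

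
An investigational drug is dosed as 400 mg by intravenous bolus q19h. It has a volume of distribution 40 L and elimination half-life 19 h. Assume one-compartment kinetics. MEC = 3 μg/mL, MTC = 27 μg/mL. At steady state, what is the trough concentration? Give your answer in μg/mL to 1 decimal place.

τ = 19 h = 1 half-life, so f = (1/2)^1 = 0.5.
Accumulation ratio R = 1/(1 − f) = 1/0.5 = 2/1.
Single-dose peak C₀ = D/Vd = 400/40 = 10 μg/mL.
Steady-state peak Cmax,ss = C₀·R = 10 × 2/1 ≈ 20.000 μg/mL.
Steady-state trough Cmin,ss = Cmax,ss·f ≈ 20.000 × 0.5 ≈ 10.000 μg/mL.
Trough 10.0 μg/mL vs MEC 3 μg/mL: adequate.

10.0 μg/mL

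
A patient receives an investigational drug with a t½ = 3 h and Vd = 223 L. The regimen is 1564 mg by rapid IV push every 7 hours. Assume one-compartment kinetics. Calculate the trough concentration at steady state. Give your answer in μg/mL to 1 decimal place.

1.7 μg/mL

Over one 7-h interval, 7/3 ≈ 2.3333 half-lives elapse, leaving f ≈ 0.1984 of each dose.
At steady state, accumulation factor R = 1/(1 − e^(−kτ)) ≈ 1.2475.
Each bolus raises the concentration by D/Vd = 1564/223 ≈ 7.013 μg/mL.
Cmax,ss = C₀/(1 − f) ≈ 7.013/0.8016 ≈ 8.749 μg/mL.
One interval later, Cmin,ss = Cmax,ss·e^(−kτ) ≈ 8.749 × 0.1984 ≈ 1.736 μg/mL.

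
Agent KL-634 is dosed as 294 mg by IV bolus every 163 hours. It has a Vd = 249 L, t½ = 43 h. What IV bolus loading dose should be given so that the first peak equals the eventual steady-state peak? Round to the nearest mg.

317 mg

f = (1/2)^(163/43) ≈ 0.072258; accumulation ratio R = 1/(1−f) ≈ 1.07789.
Loading dose to hit Cmax,ss on first dose: D_load = D_maint·R ≈ 294 × 1.07789 ≈ 316.90 mg.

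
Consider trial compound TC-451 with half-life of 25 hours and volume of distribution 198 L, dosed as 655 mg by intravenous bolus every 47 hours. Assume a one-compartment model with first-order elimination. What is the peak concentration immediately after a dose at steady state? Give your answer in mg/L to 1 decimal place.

4.5 mg/L

τ/t½ = 47/25 ≈ 1.88, so fraction remaining f = (1/2)^(47/25) ≈ 0.2717.
Accumulation ratio R = 1/(1 − f) ≈ 1/0.7283 ≈ 1.3731.
Single-dose peak C₀ = D/Vd = 655/198 ≈ 3.308 mg/L.
Cmax,ss = C₀/(1 − f) ≈ 3.308/0.7283 ≈ 4.542 mg/L.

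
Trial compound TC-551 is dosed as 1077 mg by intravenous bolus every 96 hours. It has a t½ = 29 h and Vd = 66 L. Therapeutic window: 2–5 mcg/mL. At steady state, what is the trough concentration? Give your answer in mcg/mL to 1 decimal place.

1.8 mcg/mL

Over one 96-h interval, 96/29 ≈ 3.3103 half-lives elapse, leaving f ≈ 0.1008 of each dose.
At steady state, accumulation factor R = 1/(1 − e^(−kτ)) ≈ 1.1121.
Single-dose peak C₀ = D/Vd = 1077/66 ≈ 16.318 mcg/mL.
Cmax,ss = C₀/(1 − f) ≈ 16.318/0.8992 ≈ 18.147 mcg/mL.
One interval later, Cmin,ss = Cmax,ss·e^(−kτ) ≈ 18.147 × 0.1008 ≈ 1.829 mcg/mL.
Trough 1.8 mcg/mL vs MEC 2 mcg/mL: subtherapeutic.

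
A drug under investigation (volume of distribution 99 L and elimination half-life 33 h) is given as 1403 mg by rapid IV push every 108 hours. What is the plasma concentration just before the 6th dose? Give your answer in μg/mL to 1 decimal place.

f = (1/2)^(τ/t½) = (1/2)^(108/33) ≈ 0.1035.
C₀ = D/Vd = 1403/99 ≈ 14.172 μg/mL.
Before the 6th dose, 5 doses have been given. Superposition: Cmin = C₀·(f + f² + … + f^5).
≈ 14.172 × (0.1035 + 0.0107 + 0.0011 + 0.0001 + 0.0000) ≈ 14.172 × 0.1154 ≈ 1.635 μg/mL.

1.6 μg/mL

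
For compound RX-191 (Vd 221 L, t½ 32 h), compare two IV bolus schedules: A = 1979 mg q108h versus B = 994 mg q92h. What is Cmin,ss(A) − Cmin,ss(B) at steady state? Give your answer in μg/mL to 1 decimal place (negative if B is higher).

Regimen A: f = (1/2)^(108/32) ≈ 0.0964; Cmin,ss = (1979/221)·f/(1−f) ≈ 0.955 μg/mL.
Regimen B: f = (1/2)^(92/32) ≈ 0.1363; Cmin,ss = (994/221)·f/(1−f) ≈ 0.710 μg/mL.
Difference ≈ 0.955 − 0.710 ≈ 0.245 μg/mL.

0.2 μg/mL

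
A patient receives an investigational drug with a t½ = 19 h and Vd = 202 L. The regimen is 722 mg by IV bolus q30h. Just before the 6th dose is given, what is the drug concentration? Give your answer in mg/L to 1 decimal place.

f = (1/2)^(τ/t½) = (1/2)^(30/19) ≈ 0.3347.
C₀ = D/Vd = 722/202 ≈ 3.574 mg/L.
Before the 6th dose, 5 doses have been given. Superposition: Cmin = C₀·(f + f² + … + f^5).
≈ 3.574 × (0.3347 + 0.1120 + 0.0375 + 0.0125 + 0.0042) ≈ 3.574 × 0.5009 ≈ 1.790 mg/L.

1.8 mg/L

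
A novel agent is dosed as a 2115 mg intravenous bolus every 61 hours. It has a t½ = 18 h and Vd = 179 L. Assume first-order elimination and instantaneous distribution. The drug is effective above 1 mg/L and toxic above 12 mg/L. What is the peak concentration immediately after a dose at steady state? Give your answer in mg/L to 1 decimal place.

Over one 61-h interval, 61/18 ≈ 3.3889 half-lives elapse, leaving f ≈ 0.0955 of each dose.
At steady state, accumulation factor R = 1/(1 − e^(−kτ)) ≈ 1.1056.
Each bolus raises the concentration by D/Vd = 2115/179 ≈ 11.816 mg/L.
Steady-state peak Cmax,ss = C₀·R ≈ 11.816 × 1.1056 ≈ 13.064 mg/L.
Peak 13.1 mg/L vs MTC 12 mg/L: exceeds toxic threshold.

13.1 mg/L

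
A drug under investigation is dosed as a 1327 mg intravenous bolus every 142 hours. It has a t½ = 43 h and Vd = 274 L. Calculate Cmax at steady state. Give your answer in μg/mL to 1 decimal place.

5.4 μg/mL

k = ln2/t½ = ln2/43 ≈ 0.016120 h⁻¹; fraction remaining f = e^(−kτ) = e^(−0.016120×142) ≈ 0.1014.
Accumulation ratio R = 1/(1 − f) ≈ 1/0.8986 ≈ 1.1128.
Each bolus raises the concentration by D/Vd = 1327/274 ≈ 4.843 μg/mL.
Cmax,ss = C₀/(1 − f) ≈ 4.843/0.8986 ≈ 5.389 μg/mL.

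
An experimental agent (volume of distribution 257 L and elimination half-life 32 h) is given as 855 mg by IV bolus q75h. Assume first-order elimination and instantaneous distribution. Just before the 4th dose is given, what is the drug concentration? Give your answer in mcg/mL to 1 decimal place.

0.8 mcg/mL

f = (1/2)^(τ/t½) = (1/2)^(75/32) ≈ 0.1970.
C₀ = D/Vd = 855/257 ≈ 3.327 mcg/mL.
Before the 4th dose, 3 doses have been given. Superposition: Cmin = C₀·(f + f² + … + f^3).
≈ 3.327 × (0.1970 + 0.0388 + 0.0076) ≈ 3.327 × 0.2434 ≈ 0.810 mcg/mL.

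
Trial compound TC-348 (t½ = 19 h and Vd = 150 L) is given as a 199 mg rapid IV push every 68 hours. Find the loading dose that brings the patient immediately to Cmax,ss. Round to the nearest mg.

f = (1/2)^(68/19) ≈ 0.083682; accumulation ratio R = 1/(1−f) ≈ 1.09132.
Loading dose to hit Cmax,ss on first dose: D_load = D_maint·R ≈ 199 × 1.09132 ≈ 217.17 mg.

217 mg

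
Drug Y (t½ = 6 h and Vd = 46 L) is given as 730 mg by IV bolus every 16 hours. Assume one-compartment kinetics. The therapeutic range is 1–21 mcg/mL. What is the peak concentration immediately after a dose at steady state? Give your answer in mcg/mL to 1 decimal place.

Over one 16-h interval, 16/6 ≈ 2.6667 half-lives elapse, leaving f ≈ 0.1575 of each dose.
At steady state, accumulation factor R = 1/(1 − e^(−kτ)) ≈ 1.1869.
Single-dose peak C₀ = D/Vd = 730/46 ≈ 15.870 mcg/mL.
Cmax,ss = C₀/(1 − f) ≈ 15.870/0.8425 ≈ 18.837 mcg/mL.
Peak 18.8 mcg/mL vs MTC 21 mcg/mL: below toxic threshold.

18.8 mcg/mL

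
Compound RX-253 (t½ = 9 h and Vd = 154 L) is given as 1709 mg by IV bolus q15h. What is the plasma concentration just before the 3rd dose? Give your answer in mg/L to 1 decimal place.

f = (1/2)^(τ/t½) = (1/2)^(15/9) ≈ 0.3150.
C₀ = D/Vd = 1709/154 ≈ 11.097 mg/L.
Before the 3rd dose, 2 doses have been given. Superposition: Cmin = C₀·(f + f²).
≈ 11.097 × (0.3150 + 0.0992) ≈ 11.097 × 0.4142 ≈ 4.596 mg/L.

4.6 mg/L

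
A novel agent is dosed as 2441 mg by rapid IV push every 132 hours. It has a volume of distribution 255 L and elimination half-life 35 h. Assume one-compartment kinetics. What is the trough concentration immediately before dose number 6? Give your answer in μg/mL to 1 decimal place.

f = (1/2)^(τ/t½) = (1/2)^(132/35) ≈ 0.0732.
C₀ = D/Vd = 2441/255 ≈ 9.573 μg/mL.
Before the 6th dose, 5 doses have been given. Superposition: Cmin = C₀·(f + f² + … + f^5).
≈ 9.573 × (0.0732 + 0.0054 + 0.0004 + 0.0000 + 0.0000) ≈ 9.573 × 0.0790 ≈ 0.756 μg/mL.

0.8 μg/mL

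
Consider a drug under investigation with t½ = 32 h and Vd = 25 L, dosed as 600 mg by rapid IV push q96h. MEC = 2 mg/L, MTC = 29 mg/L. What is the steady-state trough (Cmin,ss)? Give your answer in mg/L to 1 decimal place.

3.4 mg/L

The dosing interval is 3 half-lives, so f = 2^(−3) = 0.125.
Accumulation ratio R = 1/(1 − f) = 1/0.875 = 8/7.
Single-dose peak C₀ = D/Vd = 600/25 = 24 mg/L.
Steady-state peak Cmax,ss = C₀·R = 24 × 8/7 ≈ 27.429 mg/L.
Steady-state trough Cmin,ss = Cmax,ss·f ≈ 27.429 × 0.125 ≈ 3.429 mg/L.
Trough 3.4 mg/L vs MEC 2 mg/L: adequate.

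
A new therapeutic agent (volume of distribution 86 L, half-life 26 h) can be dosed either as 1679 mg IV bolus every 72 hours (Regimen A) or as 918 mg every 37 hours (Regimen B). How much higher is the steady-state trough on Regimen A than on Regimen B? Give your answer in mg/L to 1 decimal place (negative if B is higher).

Regimen A: f = (1/2)^(72/26) ≈ 0.1467; Cmin,ss = (1679/86)·f/(1−f) ≈ 3.356 mg/L.
Regimen B: f = (1/2)^(37/26) ≈ 0.3729; Cmin,ss = (918/86)·f/(1−f) ≈ 6.347 mg/L.
Difference ≈ 3.356 − 6.347 ≈ -2.991 mg/L.

-3.0 mg/L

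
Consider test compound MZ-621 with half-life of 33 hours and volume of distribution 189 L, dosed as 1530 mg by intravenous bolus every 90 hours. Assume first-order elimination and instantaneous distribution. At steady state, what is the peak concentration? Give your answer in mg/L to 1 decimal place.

Over one 90-h interval, 90/33 ≈ 2.7273 half-lives elapse, leaving f ≈ 0.1510 of each dose.
At steady state, accumulation factor R = 1/(1 − e^(−kτ)) ≈ 1.1779.
Single-dose peak C₀ = D/Vd = 1530/189 ≈ 8.095 mg/L.
Steady-state peak Cmax,ss = C₀·R ≈ 8.095 × 1.1779 ≈ 9.535 mg/L.

9.5 mg/L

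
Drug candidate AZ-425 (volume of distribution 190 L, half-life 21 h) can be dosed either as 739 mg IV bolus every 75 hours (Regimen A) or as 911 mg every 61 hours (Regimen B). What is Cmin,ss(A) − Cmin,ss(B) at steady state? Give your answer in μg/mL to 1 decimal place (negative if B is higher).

-0.4 μg/mL

Regimen A: f = (1/2)^(75/21) ≈ 0.0841; Cmin,ss = (739/190)·f/(1−f) ≈ 0.357 μg/mL.
Regimen B: f = (1/2)^(61/21) ≈ 0.1335; Cmin,ss = (911/190)·f/(1−f) ≈ 0.739 μg/mL.
Difference ≈ 0.357 − 0.739 ≈ -0.382 μg/mL.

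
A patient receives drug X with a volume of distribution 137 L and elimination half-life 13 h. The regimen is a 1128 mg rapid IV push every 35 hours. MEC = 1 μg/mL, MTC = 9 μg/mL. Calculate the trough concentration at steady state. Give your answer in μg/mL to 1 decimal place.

1.5 μg/mL

Over one 35-h interval, 35/13 ≈ 2.6923 half-lives elapse, leaving f ≈ 0.1547 of each dose.
Accumulation ratio R = 1/(1 − f) ≈ 1/0.8453 ≈ 1.1830.
Each bolus raises the concentration by D/Vd = 1128/137 ≈ 8.234 μg/mL.
Steady-state peak Cmax,ss = C₀·R ≈ 8.234 × 1.1830 ≈ 9.741 μg/mL.
Steady-state trough Cmin,ss = Cmax,ss·f ≈ 9.741 × 0.1547 ≈ 1.507 μg/mL.
Trough 1.5 μg/mL vs MEC 1 μg/mL: adequate.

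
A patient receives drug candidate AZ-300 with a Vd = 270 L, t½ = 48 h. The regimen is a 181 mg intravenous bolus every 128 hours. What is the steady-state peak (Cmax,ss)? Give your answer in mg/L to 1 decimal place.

k = ln2/t½ = ln2/48 ≈ 0.014441 h⁻¹; fraction remaining f = e^(−kτ) = e^(−0.014441×128) ≈ 0.1575.
At steady state, accumulation factor R = 1/(1 − e^(−kτ)) ≈ 1.1869.
Each bolus raises the concentration by D/Vd = 181/270 ≈ 0.670 mg/L.
Cmax,ss = C₀/(1 − f) ≈ 0.670/0.8425 ≈ 0.795 mg/L.

0.8 mg/L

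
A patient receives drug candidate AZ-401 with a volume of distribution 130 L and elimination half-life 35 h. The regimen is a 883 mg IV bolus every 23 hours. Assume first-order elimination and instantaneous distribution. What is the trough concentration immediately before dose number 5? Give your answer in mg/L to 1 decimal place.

f = (1/2)^(τ/t½) = (1/2)^(23/35) ≈ 0.6341.
C₀ = D/Vd = 883/130 ≈ 6.792 mg/L.
Before the 5th dose, 4 doses have been given. Superposition: Cmin = C₀·(f + f² + … + f^4).
≈ 6.792 × (0.6341 + 0.4021 + 0.2550 + 0.1617) ≈ 6.792 × 1.4529 ≈ 9.868 mg/L.

9.9 mg/L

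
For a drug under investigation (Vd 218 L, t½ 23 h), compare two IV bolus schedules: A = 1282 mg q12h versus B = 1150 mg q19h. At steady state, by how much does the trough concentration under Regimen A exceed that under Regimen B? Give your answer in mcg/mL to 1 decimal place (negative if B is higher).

Regimen A: f = (1/2)^(12/23) ≈ 0.6965; Cmin,ss = (1282/218)·f/(1−f) ≈ 13.496 mcg/mL.
Regimen B: f = (1/2)^(19/23) ≈ 0.5641; Cmin,ss = (1150/218)·f/(1−f) ≈ 6.827 mcg/mL.
Difference ≈ 13.496 − 6.827 ≈ 6.669 mcg/mL.

6.7 mcg/mL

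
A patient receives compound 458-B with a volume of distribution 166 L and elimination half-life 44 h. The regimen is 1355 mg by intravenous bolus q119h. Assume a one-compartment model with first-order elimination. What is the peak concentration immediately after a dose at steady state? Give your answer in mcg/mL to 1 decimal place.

k = ln2/t½ = ln2/44 ≈ 0.015753 h⁻¹; fraction remaining f = e^(−kτ) = e^(−0.015753×119) ≈ 0.1534.
At steady state, accumulation factor R = 1/(1 − e^(−kτ)) ≈ 1.1812.
Each bolus raises the concentration by D/Vd = 1355/166 ≈ 8.163 mcg/mL.
Steady-state peak Cmax,ss = C₀·R ≈ 8.163 × 1.1812 ≈ 9.642 mcg/mL.

9.6 mcg/mL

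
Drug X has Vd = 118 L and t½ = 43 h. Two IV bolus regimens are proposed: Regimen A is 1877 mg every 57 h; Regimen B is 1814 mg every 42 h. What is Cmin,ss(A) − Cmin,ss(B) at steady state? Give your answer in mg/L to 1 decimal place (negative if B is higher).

Regimen A: f = (1/2)^(57/43) ≈ 0.3990; Cmin,ss = (1877/118)·f/(1−f) ≈ 10.560 mg/L.
Regimen B: f = (1/2)^(42/43) ≈ 0.5081; Cmin,ss = (1814/118)·f/(1−f) ≈ 15.879 mg/L.
Difference ≈ 10.560 − 15.879 ≈ -5.319 mg/L.

-5.3 mg/L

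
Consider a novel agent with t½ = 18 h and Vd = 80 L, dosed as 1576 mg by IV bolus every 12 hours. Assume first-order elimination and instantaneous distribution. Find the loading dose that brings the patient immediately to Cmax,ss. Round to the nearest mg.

f = (1/2)^(12/18) ≈ 0.629961; accumulation ratio R = 1/(1−f) ≈ 2.70242.
Loading dose to hit Cmax,ss on first dose: D_load = D_maint·R ≈ 1576 × 2.70242 ≈ 4259.01 mg.

4259 mg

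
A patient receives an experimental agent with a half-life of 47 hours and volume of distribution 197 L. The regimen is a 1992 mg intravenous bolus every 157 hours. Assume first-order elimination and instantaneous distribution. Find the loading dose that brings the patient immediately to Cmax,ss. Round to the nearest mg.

f = (1/2)^(157/47) ≈ 0.098726; accumulation ratio R = 1/(1−f) ≈ 1.10954.
Loading dose to hit Cmax,ss on first dose: D_load = D_maint·R ≈ 1992 × 1.10954 ≈ 2210.20 mg.

2210 mg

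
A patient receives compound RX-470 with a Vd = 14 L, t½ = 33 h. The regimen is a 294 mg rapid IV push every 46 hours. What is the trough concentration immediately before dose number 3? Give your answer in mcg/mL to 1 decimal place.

11.0 mcg/mL

f = (1/2)^(τ/t½) = (1/2)^(46/33) ≈ 0.3805.
C₀ = D/Vd = 294/14 ≈ 21.000 mcg/mL.
Before the 3rd dose, 2 doses have been given. Superposition: Cmin = C₀·(f + f²).
≈ 21.000 × (0.3805 + 0.1448) ≈ 21.000 × 0.5253 ≈ 11.031 mcg/mL.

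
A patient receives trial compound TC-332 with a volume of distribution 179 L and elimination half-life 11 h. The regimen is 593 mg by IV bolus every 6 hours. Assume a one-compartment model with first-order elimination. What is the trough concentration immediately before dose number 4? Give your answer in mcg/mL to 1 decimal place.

f = (1/2)^(τ/t½) = (1/2)^(6/11) ≈ 0.6852.
C₀ = D/Vd = 593/179 ≈ 3.313 mcg/mL.
Before the 4th dose, 3 doses have been given. Superposition: Cmin = C₀·(f + f² + … + f^3).
≈ 3.313 × (0.6852 + 0.4695 + 0.3217) ≈ 3.313 × 1.4764 ≈ 4.891 mcg/mL.

4.9 mcg/mL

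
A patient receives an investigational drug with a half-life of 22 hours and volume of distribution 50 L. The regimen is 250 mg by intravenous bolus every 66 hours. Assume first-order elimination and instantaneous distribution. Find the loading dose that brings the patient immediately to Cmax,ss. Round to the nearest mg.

f = (1/2)^(66/22) ≈ 0.125000; accumulation ratio R = 1/(1−f) ≈ 1.14286.
Loading dose to hit Cmax,ss on first dose: D_load = D_maint·R ≈ 250 × 1.14286 ≈ 285.71 mg.

286 mg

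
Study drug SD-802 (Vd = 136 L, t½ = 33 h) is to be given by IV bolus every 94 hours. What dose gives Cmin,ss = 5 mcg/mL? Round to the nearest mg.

τ/t½ = 94/33 ≈ 2.8485, so f = (1/2)^(94/33) ≈ 0.138842.
Cmin,ss = (D/Vd)·f/(1−f), so D = Cmin,ss·Vd·(1−f)/f.
D = 5 × 136 × (1−f)/f ≈ 5 × 136 × 6.20243 ≈ 4217.65 mg.

4218 mg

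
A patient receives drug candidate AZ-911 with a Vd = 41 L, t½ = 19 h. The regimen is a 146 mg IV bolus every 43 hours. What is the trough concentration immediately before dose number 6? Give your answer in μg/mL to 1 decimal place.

f = (1/2)^(τ/t½) = (1/2)^(43/19) ≈ 0.2083.
C₀ = D/Vd = 146/41 ≈ 3.561 μg/mL.
Before the 6th dose, 5 doses have been given. Superposition: Cmin = C₀·(f + f² + … + f^5).
≈ 3.561 × (0.2083 + 0.0434 + 0.0090 + 0.0019 + 0.0004) ≈ 3.561 × 0.2630 ≈ 0.937 μg/mL.

0.9 μg/mL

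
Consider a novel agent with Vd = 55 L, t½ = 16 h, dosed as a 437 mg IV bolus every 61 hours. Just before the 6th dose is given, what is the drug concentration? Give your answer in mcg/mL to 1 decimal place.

f = (1/2)^(τ/t½) = (1/2)^(61/16) ≈ 0.0712.
C₀ = D/Vd = 437/55 ≈ 7.945 mcg/mL.
Before the 6th dose, 5 doses have been given. Superposition: Cmin = C₀·(f + f² + … + f^5).
≈ 7.945 × (0.0712 + 0.0051 + 0.0004 + 0.0000 + 0.0000) ≈ 7.945 × 0.0767 ≈ 0.609 mcg/mL.

0.6 mcg/mL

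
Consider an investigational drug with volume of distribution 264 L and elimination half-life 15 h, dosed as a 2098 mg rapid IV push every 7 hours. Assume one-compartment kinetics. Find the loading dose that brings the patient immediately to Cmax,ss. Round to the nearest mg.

7591 mg

f = (1/2)^(7/15) ≈ 0.723635; accumulation ratio R = 1/(1−f) ≈ 3.61840.
Loading dose to hit Cmax,ss on first dose: D_load = D_maint·R ≈ 2098 × 3.61840 ≈ 7591.40 mg.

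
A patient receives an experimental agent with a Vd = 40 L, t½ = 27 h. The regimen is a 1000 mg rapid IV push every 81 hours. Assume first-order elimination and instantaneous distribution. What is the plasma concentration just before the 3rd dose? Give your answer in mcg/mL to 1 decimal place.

f = (1/2)^(τ/t½) = (1/2)^(81/27) ≈ 0.1250.
C₀ = D/Vd = 1000/40 ≈ 25.000 mcg/mL.
Before the 3rd dose, 2 doses have been given. Superposition: Cmin = C₀·(f + f²).
≈ 25.000 × (0.1250 + 0.0156) ≈ 25.000 × 0.1406 ≈ 3.515 mcg/mL.

3.5 mcg/mL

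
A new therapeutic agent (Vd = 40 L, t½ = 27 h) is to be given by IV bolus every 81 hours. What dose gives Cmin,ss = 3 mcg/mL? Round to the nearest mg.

840 mg

τ/t½ = 81/27 ≈ 3, so f = (1/2)^(81/27) ≈ 0.125000.
Cmin,ss = (D/Vd)·f/(1−f), so D = Cmin,ss·Vd·(1−f)/f.
D = 3 × 40 × (1−f)/f ≈ 3 × 40 × 7.00000 ≈ 840.00 mg.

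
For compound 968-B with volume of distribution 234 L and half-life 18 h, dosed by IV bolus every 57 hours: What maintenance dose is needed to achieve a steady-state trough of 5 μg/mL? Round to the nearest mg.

9336 mg

τ/t½ = 57/18 ≈ 3.1667, so f = (1/2)^(57/18) ≈ 0.111362.
Cmin,ss = (D/Vd)·f/(1−f), so D = Cmin,ss·Vd·(1−f)/f.
D = 5 × 234 × (1−f)/f ≈ 5 × 234 × 7.97972 ≈ 9336.27 mg.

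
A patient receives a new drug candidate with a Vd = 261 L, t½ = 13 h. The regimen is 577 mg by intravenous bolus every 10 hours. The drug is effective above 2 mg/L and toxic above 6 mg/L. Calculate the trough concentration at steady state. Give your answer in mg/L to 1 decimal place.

3.1 mg/L

k = ln2/t½ = ln2/13 ≈ 0.053319 h⁻¹; fraction remaining f = e^(−kτ) = e^(−0.053319×10) ≈ 0.5867.
Accumulation ratio R = 1/(1 − f) ≈ 1/0.4133 ≈ 2.4195.
Single-dose peak C₀ = D/Vd = 577/261 ≈ 2.211 mg/L.
Steady-state peak Cmax,ss = C₀·R ≈ 2.211 × 2.4195 ≈ 5.350 mg/L.
One interval later, Cmin,ss = Cmax,ss·e^(−kτ) ≈ 5.350 × 0.5867 ≈ 3.139 mg/L.
Trough 3.1 mg/L vs MEC 2 mg/L: adequate.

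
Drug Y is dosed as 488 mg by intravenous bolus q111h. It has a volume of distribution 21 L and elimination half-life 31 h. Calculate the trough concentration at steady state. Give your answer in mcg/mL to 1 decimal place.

2.1 mcg/mL

k = ln2/t½ = ln2/31 ≈ 0.022360 h⁻¹; fraction remaining f = e^(−kτ) = e^(−0.022360×111) ≈ 0.0836.
Single-dose peak C₀ = D/Vd = 488/21 ≈ 23.238 mcg/mL.
Steady-state trough Cmin,ss = C₀·f/(1−f) ≈ 23.238 × 0.0836/0.9164 ≈ 2.120 mcg/mL.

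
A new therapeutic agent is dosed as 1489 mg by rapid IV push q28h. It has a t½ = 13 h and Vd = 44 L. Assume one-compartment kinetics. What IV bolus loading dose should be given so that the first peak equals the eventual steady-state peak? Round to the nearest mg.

1921 mg

f = (1/2)^(28/13) ≈ 0.224713; accumulation ratio R = 1/(1−f) ≈ 1.28984.
Loading dose to hit Cmax,ss on first dose: D_load = D_maint·R ≈ 1489 × 1.28984 ≈ 1920.57 mg.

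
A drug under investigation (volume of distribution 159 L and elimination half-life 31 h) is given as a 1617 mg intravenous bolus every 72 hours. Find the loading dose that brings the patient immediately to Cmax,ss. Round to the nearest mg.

2021 mg

f = (1/2)^(72/31) ≈ 0.199910; accumulation ratio R = 1/(1−f) ≈ 1.24986.
Loading dose to hit Cmax,ss on first dose: D_load = D_maint·R ≈ 1617 × 1.24986 ≈ 2021.02 mg.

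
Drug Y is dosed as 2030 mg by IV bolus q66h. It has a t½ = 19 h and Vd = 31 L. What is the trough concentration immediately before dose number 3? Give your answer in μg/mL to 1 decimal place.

f = (1/2)^(τ/t½) = (1/2)^(66/19) ≈ 0.0900.
C₀ = D/Vd = 2030/31 ≈ 65.484 μg/mL.
Before the 3rd dose, 2 doses have been given. Superposition: Cmin = C₀·(f + f²).
≈ 65.484 × (0.0900 + 0.0081) ≈ 65.484 × 0.0981 ≈ 6.424 μg/mL.

6.4 μg/mL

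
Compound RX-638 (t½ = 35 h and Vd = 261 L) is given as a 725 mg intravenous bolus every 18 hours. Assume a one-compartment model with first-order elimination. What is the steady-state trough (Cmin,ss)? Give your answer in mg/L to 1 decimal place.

τ/t½ = 18/35 ≈ 0.51429, so fraction remaining f = (1/2)^(18/35) ≈ 0.7001.
Single-dose peak C₀ = D/Vd = 725/261 ≈ 2.778 mg/L.
Steady-state trough Cmin,ss = C₀·f/(1−f) ≈ 2.778 × 0.7001/0.2999 ≈ 6.485 mg/L.

6.5 mg/L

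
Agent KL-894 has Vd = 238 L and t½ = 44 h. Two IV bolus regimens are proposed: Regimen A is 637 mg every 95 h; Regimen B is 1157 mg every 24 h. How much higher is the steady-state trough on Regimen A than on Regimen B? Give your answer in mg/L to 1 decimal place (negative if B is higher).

-9.8 mg/L

Regimen A: f = (1/2)^(95/44) ≈ 0.2239; Cmin,ss = (637/238)·f/(1−f) ≈ 0.772 mg/L.
Regimen B: f = (1/2)^(24/44) ≈ 0.6852; Cmin,ss = (1157/238)·f/(1−f) ≈ 10.581 mg/L.
Difference ≈ 0.772 − 10.581 ≈ -9.809 mg/L.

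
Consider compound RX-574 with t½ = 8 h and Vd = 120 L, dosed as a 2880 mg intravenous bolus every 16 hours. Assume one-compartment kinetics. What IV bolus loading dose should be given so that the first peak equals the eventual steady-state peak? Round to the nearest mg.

f = (1/2)^(16/8) ≈ 0.250000; accumulation ratio R = 1/(1−f) ≈ 1.33333.
Loading dose to hit Cmax,ss on first dose: D_load = D_maint·R ≈ 2880 × 1.33333 ≈ 3839.99 mg.

3840 mg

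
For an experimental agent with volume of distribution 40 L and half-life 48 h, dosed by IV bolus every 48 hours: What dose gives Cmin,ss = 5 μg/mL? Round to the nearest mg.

200 mg

τ/t½ = 48/48 ≈ 1, so f = (1/2)^(48/48) ≈ 0.500000.
Cmin,ss = (D/Vd)·f/(1−f), so D = Cmin,ss·Vd·(1−f)/f.
D = 5 × 40 × (1−f)/f ≈ 5 × 40 × 1.00000 ≈ 200.00 mg.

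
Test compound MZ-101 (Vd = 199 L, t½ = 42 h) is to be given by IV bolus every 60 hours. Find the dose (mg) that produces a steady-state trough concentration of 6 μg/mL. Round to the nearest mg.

τ/t½ = 60/42 ≈ 1.4286, so f = (1/2)^(60/42) ≈ 0.371499.
Cmin,ss = (D/Vd)·f/(1−f), so D = Cmin,ss·Vd·(1−f)/f.
D = 6 × 199 × (1−f)/f ≈ 6 × 199 × 1.69180 ≈ 2020.01 mg.

2020 mg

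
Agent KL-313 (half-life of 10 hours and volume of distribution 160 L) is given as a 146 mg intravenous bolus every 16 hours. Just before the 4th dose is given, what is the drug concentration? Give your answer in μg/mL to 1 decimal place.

0.4 μg/mL

f = (1/2)^(τ/t½) = (1/2)^(16/10) ≈ 0.3299.
C₀ = D/Vd = 146/160 ≈ 0.912 μg/mL.
Before the 4th dose, 3 doses have been given. Superposition: Cmin = C₀·(f + f² + … + f^3).
≈ 0.912 × (0.3299 + 0.1088 + 0.0359) ≈ 0.912 × 0.4746 ≈ 0.433 μg/mL.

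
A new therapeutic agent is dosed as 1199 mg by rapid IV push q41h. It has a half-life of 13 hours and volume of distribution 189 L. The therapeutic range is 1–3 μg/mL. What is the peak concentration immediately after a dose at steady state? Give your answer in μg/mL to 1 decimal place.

Over one 41-h interval, 41/13 ≈ 3.1538 half-lives elapse, leaving f ≈ 0.1124 of each dose.
Accumulation ratio R = 1/(1 − f) ≈ 1/0.8876 ≈ 1.1266.
Single-dose peak C₀ = D/Vd = 1199/189 ≈ 6.344 μg/mL.
Steady-state peak Cmax,ss = C₀·R ≈ 6.344 × 1.1266 ≈ 7.147 μg/mL.
Peak 7.1 μg/mL vs MTC 3 μg/mL: exceeds toxic threshold.

7.1 μg/mL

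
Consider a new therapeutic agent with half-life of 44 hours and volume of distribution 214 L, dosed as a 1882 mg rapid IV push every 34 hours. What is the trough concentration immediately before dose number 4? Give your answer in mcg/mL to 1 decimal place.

f = (1/2)^(τ/t½) = (1/2)^(34/44) ≈ 0.5853.
C₀ = D/Vd = 1882/214 ≈ 8.794 mcg/mL.
Before the 4th dose, 3 doses have been given. Superposition: Cmin = C₀·(f + f² + … + f^3).
≈ 8.794 × (0.5853 + 0.3426 + 0.2005) ≈ 8.794 × 1.1284 ≈ 9.923 mcg/mL.

9.9 mcg/mL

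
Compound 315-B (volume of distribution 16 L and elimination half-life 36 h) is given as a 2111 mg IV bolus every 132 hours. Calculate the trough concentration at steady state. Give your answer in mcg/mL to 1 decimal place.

11.3 mcg/mL

Over one 132-h interval, 132/36 ≈ 3.6667 half-lives elapse, leaving f ≈ 0.0787 of each dose.
Each bolus raises the concentration by D/Vd = 2111/16 ≈ 131.938 mcg/mL.
Steady-state trough Cmin,ss = C₀·f/(1−f) ≈ 131.938 × 0.0787/0.9213 ≈ 11.271 mcg/mL.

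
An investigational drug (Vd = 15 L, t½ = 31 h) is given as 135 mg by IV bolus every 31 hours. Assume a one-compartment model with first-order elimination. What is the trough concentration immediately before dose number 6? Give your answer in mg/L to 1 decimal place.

f = (1/2)^(τ/t½) = (1/2)^(31/31) ≈ 0.5000.
C₀ = D/Vd = 135/15 ≈ 9.000 mg/L.
Before the 6th dose, 5 doses have been given. Superposition: Cmin = C₀·(f + f² + … + f^5).
≈ 9.000 × (0.5000 + 0.2500 + 0.1250 + 0.0625 + 0.0313) ≈ 9.000 × 0.9688 ≈ 8.719 mg/L.

8.7 mg/L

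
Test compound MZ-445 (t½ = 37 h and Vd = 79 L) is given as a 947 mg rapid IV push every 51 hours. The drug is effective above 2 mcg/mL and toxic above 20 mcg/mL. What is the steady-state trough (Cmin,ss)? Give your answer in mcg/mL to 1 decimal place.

7.5 mcg/mL

τ/t½ = 51/37 ≈ 1.3784, so fraction remaining f = (1/2)^(51/37) ≈ 0.3847.
Accumulation ratio R = 1/(1 − f) ≈ 1/0.6153 ≈ 1.6252.
Each bolus raises the concentration by D/Vd = 947/79 ≈ 11.987 mcg/mL.
Cmax,ss = C₀/(1 − f) ≈ 11.987/0.6153 ≈ 19.482 mcg/mL.
One interval later, Cmin,ss = Cmax,ss·e^(−kτ) ≈ 19.482 × 0.3847 ≈ 7.495 mcg/mL.
Trough 7.5 mcg/mL vs MEC 2 mcg/mL: adequate.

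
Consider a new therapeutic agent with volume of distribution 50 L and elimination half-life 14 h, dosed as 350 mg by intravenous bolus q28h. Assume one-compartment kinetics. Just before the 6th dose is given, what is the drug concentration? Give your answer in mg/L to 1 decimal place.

f = (1/2)^(τ/t½) = (1/2)^(28/14) ≈ 0.2500.
C₀ = D/Vd = 350/50 ≈ 7.000 mg/L.
Before the 6th dose, 5 doses have been given. Superposition: Cmin = C₀·(f + f² + … + f^5).
≈ 7.000 × (0.2500 + 0.0625 + 0.0156 + 0.0039 + 0.0010) ≈ 7.000 × 0.3330 ≈ 2.331 mg/L.

2.3 mg/L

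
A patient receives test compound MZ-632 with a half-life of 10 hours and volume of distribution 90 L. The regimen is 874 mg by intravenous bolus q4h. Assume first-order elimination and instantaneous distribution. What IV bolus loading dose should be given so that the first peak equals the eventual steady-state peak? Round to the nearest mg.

f = (1/2)^(4/10) ≈ 0.757858; accumulation ratio R = 1/(1−f) ≈ 4.12981.
Loading dose to hit Cmax,ss on first dose: D_load = D_maint·R ≈ 874 × 4.12981 ≈ 3609.45 mg.

3609 mg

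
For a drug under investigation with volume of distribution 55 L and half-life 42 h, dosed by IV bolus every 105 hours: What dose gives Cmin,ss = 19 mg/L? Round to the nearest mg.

4866 mg

τ/t½ = 105/42 ≈ 2.5, so f = (1/2)^(105/42) ≈ 0.176777.
Cmin,ss = (D/Vd)·f/(1−f), so D = Cmin,ss·Vd·(1−f)/f.
D = 19 × 55 × (1−f)/f ≈ 19 × 55 × 4.65684 ≈ 4866.40 mg.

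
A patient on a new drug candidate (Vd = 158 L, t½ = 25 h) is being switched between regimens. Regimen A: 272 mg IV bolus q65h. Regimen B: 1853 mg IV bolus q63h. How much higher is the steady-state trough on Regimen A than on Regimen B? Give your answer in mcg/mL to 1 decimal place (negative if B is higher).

-2.1 mcg/mL

Regimen A: f = (1/2)^(65/25) ≈ 0.1649; Cmin,ss = (272/158)·f/(1−f) ≈ 0.340 mcg/mL.
Regimen B: f = (1/2)^(63/25) ≈ 0.1743; Cmin,ss = (1853/158)·f/(1−f) ≈ 2.476 mcg/mL.
Difference ≈ 0.340 − 2.476 ≈ -2.136 mcg/mL.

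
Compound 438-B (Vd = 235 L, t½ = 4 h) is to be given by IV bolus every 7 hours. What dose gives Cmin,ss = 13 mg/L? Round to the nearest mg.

7221 mg

τ/t½ = 7/4 ≈ 1.75, so f = (1/2)^(7/4) ≈ 0.297302.
Cmin,ss = (D/Vd)·f/(1−f), so D = Cmin,ss·Vd·(1−f)/f.
D = 13 × 235 × (1−f)/f ≈ 13 × 235 × 2.36358 ≈ 7220.74 mg.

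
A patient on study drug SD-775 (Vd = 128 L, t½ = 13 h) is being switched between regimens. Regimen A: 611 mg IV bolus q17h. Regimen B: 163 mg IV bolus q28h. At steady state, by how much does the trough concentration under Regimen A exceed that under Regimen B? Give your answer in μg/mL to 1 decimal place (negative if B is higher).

2.9 μg/mL

Regimen A: f = (1/2)^(17/13) ≈ 0.4040; Cmin,ss = (611/128)·f/(1−f) ≈ 3.236 μg/mL.
Regimen B: f = (1/2)^(28/13) ≈ 0.2247; Cmin,ss = (163/128)·f/(1−f) ≈ 0.369 μg/mL.
Difference ≈ 3.236 − 0.369 ≈ 2.867 μg/mL.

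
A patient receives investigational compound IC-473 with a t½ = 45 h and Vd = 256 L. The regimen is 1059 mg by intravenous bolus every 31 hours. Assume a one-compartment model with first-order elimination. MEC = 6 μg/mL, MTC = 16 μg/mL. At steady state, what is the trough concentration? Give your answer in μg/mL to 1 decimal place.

Over one 31-h interval, 31/45 ≈ 0.68889 half-lives elapse, leaving f ≈ 0.6203 of each dose.
Each bolus raises the concentration by D/Vd = 1059/256 ≈ 4.137 μg/mL.
Steady-state trough Cmin,ss = C₀·f/(1−f) ≈ 4.137 × 0.6203/0.3797 ≈ 6.758 μg/mL.
Trough 6.8 μg/mL vs MEC 6 μg/mL: adequate.

6.8 μg/mL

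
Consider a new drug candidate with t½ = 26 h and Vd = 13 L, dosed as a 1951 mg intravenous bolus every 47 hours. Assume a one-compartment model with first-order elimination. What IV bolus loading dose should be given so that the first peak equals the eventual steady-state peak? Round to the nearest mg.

f = (1/2)^(47/26) ≈ 0.285647; accumulation ratio R = 1/(1−f) ≈ 1.39987.
Loading dose to hit Cmax,ss on first dose: D_load = D_maint·R ≈ 1951 × 1.39987 ≈ 2731.15 mg.

2731 mg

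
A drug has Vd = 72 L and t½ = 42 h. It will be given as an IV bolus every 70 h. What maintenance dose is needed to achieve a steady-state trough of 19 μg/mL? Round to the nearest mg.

2975 mg

τ/t½ = 70/42 ≈ 1.6667, so f = (1/2)^(70/42) ≈ 0.314980.
Cmin,ss = (D/Vd)·f/(1−f), so D = Cmin,ss·Vd·(1−f)/f.
D = 19 × 72 × (1−f)/f ≈ 19 × 72 × 2.17480 ≈ 2975.13 mg.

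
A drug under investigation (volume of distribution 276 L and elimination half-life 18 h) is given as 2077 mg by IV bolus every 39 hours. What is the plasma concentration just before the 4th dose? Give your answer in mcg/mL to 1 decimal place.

f = (1/2)^(τ/t½) = (1/2)^(39/18) ≈ 0.2227.
C₀ = D/Vd = 2077/276 ≈ 7.525 mcg/mL.
Before the 4th dose, 3 doses have been given. Superposition: Cmin = C₀·(f + f² + … + f^3).
≈ 7.525 × (0.2227 + 0.0496 + 0.0110) ≈ 7.525 × 0.2833 ≈ 2.132 mcg/mL.

2.1 mcg/mL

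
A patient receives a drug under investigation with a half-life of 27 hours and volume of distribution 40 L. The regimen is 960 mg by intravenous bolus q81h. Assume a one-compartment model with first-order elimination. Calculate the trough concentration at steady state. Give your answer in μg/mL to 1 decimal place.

3.4 μg/mL

τ = 81 h = 3 half-lives, so f = (1/2)^3 = 0.125.
At steady state, R = 1/(1 − 0.125) = 8/7.
Single-dose peak C₀ = D/Vd = 960/40 = 24 μg/mL.
Steady-state peak Cmax,ss = C₀·R = 24 × 8/7 ≈ 27.429 μg/mL.
Steady-state trough Cmin,ss = Cmax,ss·f ≈ 27.429 × 0.125 ≈ 3.429 μg/mL.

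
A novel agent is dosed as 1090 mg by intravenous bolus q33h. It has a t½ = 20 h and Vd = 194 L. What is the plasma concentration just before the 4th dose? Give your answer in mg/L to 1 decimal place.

2.5 mg/L

f = (1/2)^(τ/t½) = (1/2)^(33/20) ≈ 0.3186.
C₀ = D/Vd = 1090/194 ≈ 5.619 mg/L.
Before the 4th dose, 3 doses have been given. Superposition: Cmin = C₀·(f + f² + … + f^3).
≈ 5.619 × (0.3186 + 0.1015 + 0.0323) ≈ 5.619 × 0.4524 ≈ 2.542 mg/L.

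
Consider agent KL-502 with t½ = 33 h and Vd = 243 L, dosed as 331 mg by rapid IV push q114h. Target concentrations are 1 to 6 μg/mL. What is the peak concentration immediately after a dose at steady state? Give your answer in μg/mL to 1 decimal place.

τ/t½ = 114/33 ≈ 3.4545, so fraction remaining f = (1/2)^(114/33) ≈ 0.0912.
At steady state, accumulation factor R = 1/(1 − e^(−kτ)) ≈ 1.1004.
Each bolus raises the concentration by D/Vd = 331/243 ≈ 1.362 μg/mL.
Cmax,ss = C₀/(1 − f) ≈ 1.362/0.9088 ≈ 1.499 μg/mL.
Peak 1.5 μg/mL vs MTC 6 μg/mL: below toxic threshold.

1.5 μg/mL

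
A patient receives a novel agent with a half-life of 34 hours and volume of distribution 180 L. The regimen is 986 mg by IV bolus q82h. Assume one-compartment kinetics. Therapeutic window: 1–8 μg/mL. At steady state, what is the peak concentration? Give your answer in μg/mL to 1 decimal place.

k = ln2/t½ = ln2/34 ≈ 0.020387 h⁻¹; fraction remaining f = e^(−kτ) = e^(−0.020387×82) ≈ 0.1879.
Accumulation ratio R = 1/(1 − f) ≈ 1/0.8121 ≈ 1.2314.
Each bolus raises the concentration by D/Vd = 986/180 ≈ 5.478 μg/mL.
Steady-state peak Cmax,ss = C₀·R ≈ 5.478 × 1.2314 ≈ 6.746 μg/mL.
Peak 6.7 μg/mL vs MTC 8 μg/mL: below toxic threshold.

6.7 μg/mL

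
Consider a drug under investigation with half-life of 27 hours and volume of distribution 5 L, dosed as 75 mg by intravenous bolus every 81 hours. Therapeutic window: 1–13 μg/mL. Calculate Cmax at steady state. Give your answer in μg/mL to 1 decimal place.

17.1 μg/mL

The dosing interval is 3 half-lives, so f = 2^(−3) = 0.125.
At steady state, R = 1/(1 − 0.125) = 8/7.
Single-dose peak C₀ = D/Vd = 75/5 = 15 μg/mL.
Steady-state peak Cmax,ss = C₀·R = 15 × 8/7 ≈ 17.143 μg/mL.
Peak 17.1 μg/mL vs MTC 13 μg/mL: exceeds toxic threshold.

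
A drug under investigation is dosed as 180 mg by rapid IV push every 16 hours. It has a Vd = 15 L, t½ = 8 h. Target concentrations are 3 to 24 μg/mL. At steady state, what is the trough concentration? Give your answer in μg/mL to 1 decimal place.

τ = 16 h = 2 half-lives, so f = (1/2)^2 = 0.25.
Accumulation ratio R = 1/(1 − f) = 1/0.75 = 4/3.
Single-dose peak C₀ = D/Vd = 180/15 = 12 μg/mL.
Steady-state peak Cmax,ss = C₀·R = 12 × 4/3 ≈ 16.000 μg/mL.
Steady-state trough Cmin,ss = Cmax,ss·f ≈ 16.000 × 0.25 ≈ 4.000 μg/mL.
Trough 4.0 μg/mL vs MEC 3 μg/mL: adequate.

4.0 μg/mL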